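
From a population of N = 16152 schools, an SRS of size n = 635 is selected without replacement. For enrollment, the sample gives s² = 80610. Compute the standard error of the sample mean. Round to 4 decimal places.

11.0433

Under SRS without replacement, Var(ȳ) = (1 − f)·s²/n with f = n/N = 635/16152 = 0.03931402.
Var(ȳ) = (1 − 0.03931402)·80610/635 = 0.96068598·126.94488 = 121.95417.
SE(ȳ) = √(121.95417) = 11.0433.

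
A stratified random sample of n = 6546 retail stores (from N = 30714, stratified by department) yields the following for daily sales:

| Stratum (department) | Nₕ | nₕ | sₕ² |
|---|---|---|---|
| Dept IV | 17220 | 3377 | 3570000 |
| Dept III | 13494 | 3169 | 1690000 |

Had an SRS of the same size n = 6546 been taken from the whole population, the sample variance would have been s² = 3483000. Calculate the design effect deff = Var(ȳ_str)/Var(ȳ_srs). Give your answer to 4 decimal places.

Var(ȳ_str) = Σ Wₕ²(1−fₕ)sₕ²/nₕ with Wₕ = Nₕ/30714:
  Dept IV: (17220/30714)²·(1−3377/17220)·3570000/3377 = 267.13314
  Dept III: (13494/30714)²·(1−3169/13494)·1690000/3169 = 78.76304
  → Var(ȳ_str) = 345.89618.
Var(ȳ_srs) = (1 − 6546/30714)·3483000/6546 = 418.67961.
deff = 345.89618 / 418.67961 = 0.8262.

0.8262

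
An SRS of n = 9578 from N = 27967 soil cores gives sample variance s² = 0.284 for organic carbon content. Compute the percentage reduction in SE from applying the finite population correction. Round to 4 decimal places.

f = n/N = 9578/27967 = 0.34247506.
SE_no-fpc = √(s²/n) = 0.0054452993; SE_fpc = √((1−f)s²/n) = 0.0044154795.
Ratio = √(1−f) = 0.81087912. Reduction = 100·(1 − 0.81087912) = 18.9121%.

18.9121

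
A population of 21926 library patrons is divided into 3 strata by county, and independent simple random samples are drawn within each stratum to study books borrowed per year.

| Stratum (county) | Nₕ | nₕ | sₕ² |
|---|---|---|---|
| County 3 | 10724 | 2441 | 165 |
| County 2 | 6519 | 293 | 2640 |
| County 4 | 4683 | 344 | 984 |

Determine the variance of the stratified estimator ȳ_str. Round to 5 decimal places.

0.89408

Var(ȳ_str) = Σₕ Wₕ²(1 − fₕ)sₕ²/nₕ with Wₕ = Nₕ/N, N = 21926.
County 3: Wₕ = 0.48909970; term = 0.48909970²·(1 − 0.22762029)·165/2441 = 0.012489407.
County 2: Wₕ = 0.29731825; term = 0.29731825²·(1 − 0.04494554)·2640/293 = 0.76068979.
County 4: Wₕ = 0.21358205; term = 0.21358205²·(1 − 0.07345719)·984/344 = 0.12090149.
Sum = 0.89408069.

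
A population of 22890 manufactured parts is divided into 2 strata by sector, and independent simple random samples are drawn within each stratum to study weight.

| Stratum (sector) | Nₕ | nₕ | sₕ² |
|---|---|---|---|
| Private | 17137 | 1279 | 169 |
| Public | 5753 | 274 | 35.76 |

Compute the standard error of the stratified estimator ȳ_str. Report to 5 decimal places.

Var(ȳ_str) = Σₕ Wₕ²(1 − fₕ)sₕ²/nₕ with Wₕ = Nₕ/N, N = 22890.
Private: Wₕ = 0.74866754; term = 0.74866754²·(1 − 0.07463383)·169/1279 = 0.068534269.
Public: Wₕ = 0.25133246; term = 0.25133246²·(1 − 0.04762732)·35.76/274 = 0.0078514711.
Sum = 0.07638574.
SE = √(0.07638574) = 0.27638.

0.27638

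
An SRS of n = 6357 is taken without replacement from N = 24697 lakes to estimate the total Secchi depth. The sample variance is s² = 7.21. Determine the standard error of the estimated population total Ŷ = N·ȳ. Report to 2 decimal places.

716.74

Var(Ŷ) = N²·Var(ȳ) = N²·(1 − n/N)·s²/n.
f = 6357/24697 = 0.25739968; Var(ȳ) = 0.74260032·7.21/6357 = 8.422445 × 10^-4.
Var(Ŷ) = 24697² · (8.422445 × 10^-4) = 513720.13.
SE(Ŷ) = √(513720.13) = 716.74.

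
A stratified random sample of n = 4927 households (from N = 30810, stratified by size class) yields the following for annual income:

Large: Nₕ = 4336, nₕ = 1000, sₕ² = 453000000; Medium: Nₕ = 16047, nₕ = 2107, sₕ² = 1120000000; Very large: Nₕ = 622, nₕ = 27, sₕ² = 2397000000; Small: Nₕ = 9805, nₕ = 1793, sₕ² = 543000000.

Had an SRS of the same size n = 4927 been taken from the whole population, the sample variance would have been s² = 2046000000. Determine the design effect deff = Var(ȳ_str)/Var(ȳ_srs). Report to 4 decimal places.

Var(ȳ_str) = Σ Wₕ²(1−fₕ)sₕ²/nₕ with Wₕ = Nₕ/30810:
  Large: (4336/30810)²·(1−1000/4336)·453000000/1000 = 6902.8768
  Medium: (16047/30810)²·(1−2107/16047)·1120000000/2107 = 125264.13
  Very large: (622/30810)²·(1−27/622)·2397000000/27 = 34612.122
  Small: (9805/30810)²·(1−1793/9805)·543000000/1793 = 25062.517
  → Var(ȳ_str) = 191841.65.
Var(ȳ_srs) = (1 − 4927/30810)·2046000000/4927 = 348855.83.
deff = 191841.65 / 348855.83 = 0.5499.

0.5499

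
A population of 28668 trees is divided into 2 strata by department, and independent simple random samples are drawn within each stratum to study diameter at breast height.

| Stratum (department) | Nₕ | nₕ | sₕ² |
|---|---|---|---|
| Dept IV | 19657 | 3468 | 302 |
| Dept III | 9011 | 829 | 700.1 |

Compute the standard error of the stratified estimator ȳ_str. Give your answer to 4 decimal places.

Var(ȳ_str) = Σₕ Wₕ²(1 − fₕ)sₕ²/nₕ with Wₕ = Nₕ/N, N = 28668.
Dept IV: Wₕ = 0.68567741; term = 0.68567741²·(1 − 0.17642570)·302/3468 = 0.033718661.
Dept III: Wₕ = 0.31432259; term = 0.31432259²·(1 − 0.09199867)·700.1/829 = 0.075760568.
Sum = 0.10947923.
SE = √(0.10947923) = 0.3309.

0.3309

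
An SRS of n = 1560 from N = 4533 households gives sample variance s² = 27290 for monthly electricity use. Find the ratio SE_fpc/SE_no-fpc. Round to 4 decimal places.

0.8099

f = n/N = 1560/4533 = 0.34414295.
SE_no-fpc = √(s²/n) = 4.1825339; SE_fpc = √((1−f)s²/n) = 3.3872251.
Ratio = √(1−f) = 0.80985002.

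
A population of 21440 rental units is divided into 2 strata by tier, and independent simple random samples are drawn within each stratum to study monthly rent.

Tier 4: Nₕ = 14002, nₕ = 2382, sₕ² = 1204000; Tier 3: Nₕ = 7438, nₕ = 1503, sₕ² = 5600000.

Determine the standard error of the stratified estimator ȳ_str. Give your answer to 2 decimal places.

Var(ȳ_str) = Σₕ Wₕ²(1 − fₕ)sₕ²/nₕ with Wₕ = Nₕ/N, N = 21440.
Tier 4: Wₕ = 0.65307836; term = 0.65307836²·(1 − 0.17011855)·1204000/2382 = 178.90866.
Tier 3: Wₕ = 0.34692164; term = 0.34692164²·(1 − 0.20207045)·5600000/1503 = 357.81322.
Sum = 536.72188.
SE = √(536.72188) = 23.17.

23.17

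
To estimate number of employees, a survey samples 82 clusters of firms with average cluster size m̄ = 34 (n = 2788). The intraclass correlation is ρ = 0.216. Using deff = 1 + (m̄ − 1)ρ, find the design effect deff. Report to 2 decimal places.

deff = 1 + (34 − 1)·0.216 = 1 + 7.128 = 8.128.

8.13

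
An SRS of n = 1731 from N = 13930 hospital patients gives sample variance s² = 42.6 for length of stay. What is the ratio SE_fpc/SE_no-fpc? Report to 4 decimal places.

f = n/N = 1731/13930 = 0.12426418.
SE_no-fpc = √(s²/n) = 0.15687591; SE_fpc = √((1−f)s²/n) = 0.14680567.
Ratio = √(1−f) = 0.93580758.

0.9358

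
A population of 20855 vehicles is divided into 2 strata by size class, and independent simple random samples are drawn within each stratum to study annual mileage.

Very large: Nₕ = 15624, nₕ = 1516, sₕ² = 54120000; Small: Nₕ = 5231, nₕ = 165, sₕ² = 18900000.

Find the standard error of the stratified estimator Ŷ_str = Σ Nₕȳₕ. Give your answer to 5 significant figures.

3.3022 × 10^6

Var(Ŷ_str) = Σₕ Nₕ²(1 − fₕ)sₕ²/nₕ.
Very large: 15624²·(1 − 1516/15624)·54120000/1516 = 7.8689406 × 10^12.
Small: 5231²·(1 − 165/5231)·18900000/165 = 3.0354827 × 10^12.
Sum = 1.0904423 × 10^13.
SE = √(1.0904423 × 10^13) = 3.3022 × 10^6.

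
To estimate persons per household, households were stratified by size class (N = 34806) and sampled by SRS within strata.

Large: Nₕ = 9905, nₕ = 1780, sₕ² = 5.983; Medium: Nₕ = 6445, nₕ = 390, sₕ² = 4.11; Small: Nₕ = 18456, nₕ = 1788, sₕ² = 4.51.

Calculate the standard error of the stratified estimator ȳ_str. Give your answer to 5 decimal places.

0.03469

Var(ȳ_str) = Σₕ Wₕ²(1 − fₕ)sₕ²/nₕ with Wₕ = Nₕ/N, N = 34806.
Large: Wₕ = 0.28457737; term = 0.28457737²·(1 − 0.17970722)·5.983/1780 = 2.2328966 × 10^-4.
Medium: Wₕ = 0.18516922; term = 0.18516922²·(1 − 0.06051202)·4.11/390 = 3.3947364 × 10^-4.
Small: Wₕ = 0.53025340; term = 0.53025340²·(1 − 0.09687906)·4.51/1788 = 6.4050403 × 10^-4.
Sum = 0.0012032673.
SE = √(0.0012032673) = 0.03469.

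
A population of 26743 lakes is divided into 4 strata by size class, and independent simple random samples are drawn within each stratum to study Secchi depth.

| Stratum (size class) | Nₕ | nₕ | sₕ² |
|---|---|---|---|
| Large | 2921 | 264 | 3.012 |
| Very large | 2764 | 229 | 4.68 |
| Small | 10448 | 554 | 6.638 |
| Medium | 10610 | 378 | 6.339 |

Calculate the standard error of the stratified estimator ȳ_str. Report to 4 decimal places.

0.0678

Var(ȳ_str) = Σₕ Wₕ²(1 − fₕ)sₕ²/nₕ with Wₕ = Nₕ/N, N = 26743.
Large: Wₕ = 0.10922484; term = 0.10922484²·(1 − 0.09038001)·3.012/264 = 1.2380948 × 10^-4.
Very large: Wₕ = 0.10335415; term = 0.10335415²·(1 − 0.08285094)·4.68/229 = 2.0021939 × 10^-4.
Small: Wₕ = 0.39068167; term = 0.39068167²·(1 − 0.05302450)·6.638/554 = 0.0017318581.
Medium: Wₕ = 0.39673933; term = 0.39673933²·(1 − 0.03562677)·6.339/378 = 0.0025455675.
Sum = 0.0046014545.
SE = √(0.0046014545) = 0.0678.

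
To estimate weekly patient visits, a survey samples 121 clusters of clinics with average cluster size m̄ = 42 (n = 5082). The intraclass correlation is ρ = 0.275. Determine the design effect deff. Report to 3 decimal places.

12.275

deff = 1 + (42 − 1)·0.275 = 1 + 11.275 = 12.275.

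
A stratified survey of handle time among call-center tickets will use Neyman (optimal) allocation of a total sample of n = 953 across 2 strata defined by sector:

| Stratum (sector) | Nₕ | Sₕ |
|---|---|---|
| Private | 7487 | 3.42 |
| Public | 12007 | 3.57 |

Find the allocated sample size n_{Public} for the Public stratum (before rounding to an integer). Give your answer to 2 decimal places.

Neyman allocation: nₕ = n·NₕSₕ / Σⱼ NⱼSⱼ.
Σ NⱼSⱼ = 7487·3.42 + 12007·3.57 = 68470.53.
n_{Public} = 953·12007·3.57 / 68470.53 = 596.61.

596.61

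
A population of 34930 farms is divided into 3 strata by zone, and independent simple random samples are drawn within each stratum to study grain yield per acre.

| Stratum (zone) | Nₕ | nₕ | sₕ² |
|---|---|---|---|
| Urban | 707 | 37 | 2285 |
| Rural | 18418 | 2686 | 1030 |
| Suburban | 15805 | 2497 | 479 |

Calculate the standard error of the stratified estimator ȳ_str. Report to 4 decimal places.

0.3849

Var(ȳ_str) = Σₕ Wₕ²(1 − fₕ)sₕ²/nₕ with Wₕ = Nₕ/N, N = 34930.
Urban: Wₕ = 0.02024048; term = 0.02024048²·(1 − 0.05233380)·2285/37 = 0.023976265.
Rural: Wₕ = 0.52728314; term = 0.52728314²·(1 − 0.14583560)·1030/2686 = 0.091066879.
Suburban: Wₕ = 0.45247638; term = 0.45247638²·(1 − 0.15798798)·479/2497 = 0.033069459.
Sum = 0.1481126.
SE = √(0.1481126) = 0.3849.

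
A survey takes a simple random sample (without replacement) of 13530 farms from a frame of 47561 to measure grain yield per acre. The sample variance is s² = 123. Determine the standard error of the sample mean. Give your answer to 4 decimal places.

0.0807

Under SRS without replacement, Var(ȳ) = (1 − f)·s²/n with f = n/N = 13530/47561 = 0.28447678.
Var(ȳ) = (1 − 0.28447678)·123/13530 = 0.71552322·0.0090909091 = 0.0065047566.
SE(ȳ) = √(0.0065047566) = 0.0807.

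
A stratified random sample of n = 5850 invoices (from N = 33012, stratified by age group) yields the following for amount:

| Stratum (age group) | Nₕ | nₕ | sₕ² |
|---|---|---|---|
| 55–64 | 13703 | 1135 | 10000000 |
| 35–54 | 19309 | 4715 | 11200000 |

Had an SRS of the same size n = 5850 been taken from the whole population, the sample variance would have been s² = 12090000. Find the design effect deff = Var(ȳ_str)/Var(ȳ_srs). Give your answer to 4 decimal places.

Var(ȳ_str) = Σ Wₕ²(1−fₕ)sₕ²/nₕ with Wₕ = Nₕ/33012:
  55–64: (13703/33012)²·(1−1135/13703)·10000000/1135 = 1392.3304
  35–54: (19309/33012)²·(1−4715/19309)·11200000/4715 = 614.22399
  → Var(ȳ_str) = 2006.5544.
Var(ȳ_srs) = (1 − 5850/33012)·12090000/5850 = 1700.4362.
deff = 2006.5544 / 1700.4362 = 1.1800.

1.1800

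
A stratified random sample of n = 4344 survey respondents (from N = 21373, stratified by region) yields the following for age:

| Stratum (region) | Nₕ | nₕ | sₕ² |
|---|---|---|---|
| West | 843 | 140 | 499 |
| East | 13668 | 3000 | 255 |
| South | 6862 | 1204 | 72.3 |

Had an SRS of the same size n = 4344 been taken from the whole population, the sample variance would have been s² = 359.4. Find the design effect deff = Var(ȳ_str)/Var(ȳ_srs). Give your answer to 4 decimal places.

Var(ȳ_str) = Σ Wₕ²(1−fₕ)sₕ²/nₕ with Wₕ = Nₕ/21373:
  West: (843/21373)²·(1−140/843)·499/140 = 0.0046240704
  East: (13668/21373)²·(1−3000/13668)·255/3000 = 0.027131633
  South: (6862/21373)²·(1−1204/6862)·72.3/1204 = 0.00510381
  → Var(ȳ_str) = 0.036859513.
Var(ȳ_srs) = (1 − 4344/21373)·359.4/4344 = 0.065919198.
deff = 0.036859513 / 0.065919198 = 0.5592.

0.5592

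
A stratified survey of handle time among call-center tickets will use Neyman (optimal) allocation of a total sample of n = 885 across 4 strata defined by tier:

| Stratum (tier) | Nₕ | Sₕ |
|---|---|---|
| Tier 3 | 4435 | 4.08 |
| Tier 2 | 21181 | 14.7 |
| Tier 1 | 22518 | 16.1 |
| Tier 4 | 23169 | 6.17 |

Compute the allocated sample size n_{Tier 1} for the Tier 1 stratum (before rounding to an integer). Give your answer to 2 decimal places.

Neyman allocation: nₕ = n·NₕSₕ / Σⱼ NⱼSⱼ.
Σ NⱼSⱼ = 4435·4.08 + 21181·14.7 + 22518·16.1 + 23169·6.17 = 834948.03.
n_{Tier 1} = 885·22518·16.1 / 834948.03 = 384.27.

384.27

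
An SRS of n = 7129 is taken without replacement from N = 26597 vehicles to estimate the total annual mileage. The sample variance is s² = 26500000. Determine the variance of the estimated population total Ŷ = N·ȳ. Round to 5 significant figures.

Var(Ŷ) = N²·Var(ȳ) = N²·(1 − n/N)·s²/n.
f = 7129/26597 = 0.26803775; Var(ȳ) = 0.73196225·26500000/7129 = 2720.8584.
Var(Ŷ) = 26597² · 2720.8584 = 1.9247363 × 10^12.

1.9247 × 10^12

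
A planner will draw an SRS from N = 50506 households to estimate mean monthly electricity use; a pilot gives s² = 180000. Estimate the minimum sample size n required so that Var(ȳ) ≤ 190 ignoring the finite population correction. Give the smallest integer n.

Without fpc, n₀ = s²/D = 180000/190 = 947.3684.
Rounding up, n = 948.

948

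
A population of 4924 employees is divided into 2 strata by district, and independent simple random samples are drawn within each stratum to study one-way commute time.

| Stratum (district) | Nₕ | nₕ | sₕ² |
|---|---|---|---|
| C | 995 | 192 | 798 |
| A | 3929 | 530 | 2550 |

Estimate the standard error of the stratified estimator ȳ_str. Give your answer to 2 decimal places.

1.67

Var(ȳ_str) = Σₕ Wₕ²(1 − fₕ)sₕ²/nₕ with Wₕ = Nₕ/N, N = 4924.
C: Wₕ = 0.20207149; term = 0.20207149²·(1 − 0.19296482)·798/192 = 0.1369633.
A: Wₕ = 0.79792851; term = 0.79792851²·(1 − 0.13489438)·2550/530 = 2.6500948.
Sum = 2.7870581.
SE = √(2.7870581) = 1.67.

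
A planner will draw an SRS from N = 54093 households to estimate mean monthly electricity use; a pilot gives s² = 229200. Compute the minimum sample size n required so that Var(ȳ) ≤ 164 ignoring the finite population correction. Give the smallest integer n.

1398

Without fpc, n₀ = s²/D = 229200/164 = 1397.5610.
Rounding up, n = 1398.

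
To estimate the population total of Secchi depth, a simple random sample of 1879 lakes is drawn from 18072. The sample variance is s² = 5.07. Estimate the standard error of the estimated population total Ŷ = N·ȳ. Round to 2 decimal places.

Var(Ŷ) = N²·Var(ȳ) = N²·(1 − n/N)·s²/n.
f = 1879/18072 = 0.10397300; Var(ȳ) = 0.89602700·5.07/1879 = 0.0024176993.
Var(Ŷ) = 18072² · 0.0024176993 = 789613.78.
SE(Ŷ) = √(789613.78) = 888.60.

888.60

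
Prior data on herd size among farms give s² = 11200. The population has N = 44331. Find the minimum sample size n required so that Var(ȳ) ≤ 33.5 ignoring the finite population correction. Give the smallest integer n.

335

Without fpc, n₀ = s²/D = 11200/33.5 = 334.3284.
Rounding up, n = 335.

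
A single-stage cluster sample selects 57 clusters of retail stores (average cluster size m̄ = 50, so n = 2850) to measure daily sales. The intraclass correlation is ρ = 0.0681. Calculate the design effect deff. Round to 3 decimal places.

deff = 1 + (50 − 1)·0.0681 = 1 + 3.3369 = 4.3369.

4.337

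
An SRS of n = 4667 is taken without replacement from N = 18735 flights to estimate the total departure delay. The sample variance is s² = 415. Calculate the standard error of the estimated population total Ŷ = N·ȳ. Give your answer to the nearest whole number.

4841

Var(Ŷ) = N²·Var(ȳ) = N²·(1 − n/N)·s²/n.
f = 4667/18735 = 0.24910595; Var(ȳ) = 0.75089405·415/4667 = 0.066771166.
Var(Ŷ) = 18735² · 0.066771166 = 2.3436694 × 10^7.
SE(Ŷ) = √(2.3436694 × 10^7) = 4841.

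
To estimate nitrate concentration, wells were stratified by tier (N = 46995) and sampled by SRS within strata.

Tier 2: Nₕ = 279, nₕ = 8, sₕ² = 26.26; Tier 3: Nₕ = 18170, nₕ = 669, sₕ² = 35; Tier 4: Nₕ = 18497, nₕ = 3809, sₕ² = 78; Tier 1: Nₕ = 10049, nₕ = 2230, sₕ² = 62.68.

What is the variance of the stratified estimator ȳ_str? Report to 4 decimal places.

0.0112

Var(ȳ_str) = Σₕ Wₕ²(1 − fₕ)sₕ²/nₕ with Wₕ = Nₕ/N, N = 46995.
Tier 2: Wₕ = 0.00593680; term = 0.00593680²·(1 − 0.02867384)·26.26/8 = 1.1237635 × 10^-4.
Tier 3: Wₕ = 0.38663688; term = 0.38663688²·(1 − 0.03681893)·35/669 = 0.0075327995.
Tier 4: Wₕ = 0.39359506; term = 0.39359506²·(1 − 0.20592529)·78/3809 = 0.0025190935.
Tier 1: Wₕ = 0.21383126; term = 0.21383126²·(1 − 0.22191263)·62.68/2230 = 9.999882 × 10^-4.
Sum = 0.011164258.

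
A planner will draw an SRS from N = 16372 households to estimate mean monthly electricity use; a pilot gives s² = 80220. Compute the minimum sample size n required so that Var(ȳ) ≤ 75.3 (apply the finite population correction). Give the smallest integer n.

Without fpc, n₀ = s²/D = 80220/75.3 = 1065.3386.
With fpc, (1 − n/N)·s²/n ≤ D requires n ≥ n₀/(1 + n₀/N) = 1065.3386/(1 + 1065.3386/16372) = 1000.2515.
Rounding up, n = 1001.

1001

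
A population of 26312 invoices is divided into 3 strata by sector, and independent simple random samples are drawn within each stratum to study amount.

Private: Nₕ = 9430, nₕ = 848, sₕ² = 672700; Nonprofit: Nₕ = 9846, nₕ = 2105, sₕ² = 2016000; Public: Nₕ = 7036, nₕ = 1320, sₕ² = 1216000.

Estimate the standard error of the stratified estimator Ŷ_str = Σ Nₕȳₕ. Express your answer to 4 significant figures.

Var(Ŷ_str) = Σₕ Nₕ²(1 − fₕ)sₕ²/nₕ.
Private: 9430²·(1 − 848/9430)·672700/848 = 6.4198633 × 10^10.
Nonprofit: 9846²·(1 − 2105/9846)·2016000/2105 = 7.2995372 × 10^10.
Public: 7036²·(1 − 1320/7036)·1216000/1320 = 3.7049103 × 10^10.
Sum = 1.7424311 × 10^11.
SE = √(1.7424311 × 10^11) = 417400.

417400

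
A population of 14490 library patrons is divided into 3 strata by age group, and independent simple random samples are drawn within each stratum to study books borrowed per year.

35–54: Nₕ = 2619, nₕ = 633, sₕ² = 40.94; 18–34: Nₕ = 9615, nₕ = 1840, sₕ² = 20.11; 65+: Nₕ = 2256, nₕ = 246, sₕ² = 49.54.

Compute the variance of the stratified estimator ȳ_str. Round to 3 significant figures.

Var(ȳ_str) = Σₕ Wₕ²(1 − fₕ)sₕ²/nₕ with Wₕ = Nₕ/N, N = 14490.
35–54: Wₕ = 0.18074534; term = 0.18074534²·(1 − 0.24169530)·40.94/633 = 0.0016022198.
18–34: Wₕ = 0.66356108; term = 0.66356108²·(1 − 0.19136765)·20.11/1840 = 0.0038914115.
65+: Wₕ = 0.15569358; term = 0.15569358²·(1 − 0.10904255)·49.54/246 = 0.0043492991.
Sum = 0.0098429304.

0.00984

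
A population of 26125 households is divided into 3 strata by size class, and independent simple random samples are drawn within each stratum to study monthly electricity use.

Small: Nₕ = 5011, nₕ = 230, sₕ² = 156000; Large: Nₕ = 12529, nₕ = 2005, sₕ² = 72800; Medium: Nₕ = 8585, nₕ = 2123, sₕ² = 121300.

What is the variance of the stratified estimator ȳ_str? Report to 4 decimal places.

Var(ȳ_str) = Σₕ Wₕ²(1 − fₕ)sₕ²/nₕ with Wₕ = Nₕ/N, N = 26125.
Small: Wₕ = 0.19180861; term = 0.19180861²·(1 − 0.04589902)·156000/230 = 23.808241.
Large: Wₕ = 0.47957895; term = 0.47957895²·(1 − 0.16002873)·72800/2005 = 7.0145797.
Medium: Wₕ = 0.32861244; term = 0.32861244²·(1 − 0.24729179)·121300/2123 = 4.6441417.
Sum = 35.466962.

35.4670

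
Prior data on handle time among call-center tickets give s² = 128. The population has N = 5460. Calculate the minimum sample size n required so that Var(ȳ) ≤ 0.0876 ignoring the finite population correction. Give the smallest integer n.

Without fpc, n₀ = s²/D = 128/0.0876 = 1461.1872.
Rounding up, n = 1462.

1462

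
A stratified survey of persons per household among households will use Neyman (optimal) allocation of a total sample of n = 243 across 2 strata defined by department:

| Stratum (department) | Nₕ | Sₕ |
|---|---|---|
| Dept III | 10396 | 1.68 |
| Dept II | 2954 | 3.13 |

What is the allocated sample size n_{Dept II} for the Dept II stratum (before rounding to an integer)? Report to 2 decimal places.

Neyman allocation: nₕ = n·NₕSₕ / Σⱼ NⱼSⱼ.
Σ NⱼSⱼ = 10396·1.68 + 2954·3.13 = 26711.3.
n_{Dept II} = 243·2954·3.13 / 26711.3 = 84.11.

84.11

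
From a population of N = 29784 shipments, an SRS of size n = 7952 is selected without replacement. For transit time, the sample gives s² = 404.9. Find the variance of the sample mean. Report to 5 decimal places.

Under SRS without replacement, Var(ȳ) = (1 − f)·s²/n with f = n/N = 7952/29784 = 0.26698899.
Var(ȳ) = (1 − 0.26698899)·404.9/7952 = 0.73301101·0.050918008 = 0.037323461.

0.03732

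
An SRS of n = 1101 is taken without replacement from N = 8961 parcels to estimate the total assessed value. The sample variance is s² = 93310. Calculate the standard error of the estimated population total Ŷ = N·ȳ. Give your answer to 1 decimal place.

77260.9

Var(Ŷ) = N²·Var(ȳ) = N²·(1 − n/N)·s²/n.
f = 1101/8961 = 0.12286575; Var(ȳ) = 0.87713425·93310/1101 = 74.337327.
Var(Ŷ) = 8961² · 74.337327 = 5.9692518 × 10^9.
SE(Ŷ) = √(5.9692518 × 10^9) = 77260.9.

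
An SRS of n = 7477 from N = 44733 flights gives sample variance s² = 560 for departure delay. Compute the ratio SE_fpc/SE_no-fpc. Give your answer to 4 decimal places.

f = n/N = 7477/44733 = 0.16714730.
SE_no-fpc = √(s²/n) = 0.27367197; SE_fpc = √((1−f)s²/n) = 0.24975513.
Ratio = √(1−f) = 0.91260764.

0.9126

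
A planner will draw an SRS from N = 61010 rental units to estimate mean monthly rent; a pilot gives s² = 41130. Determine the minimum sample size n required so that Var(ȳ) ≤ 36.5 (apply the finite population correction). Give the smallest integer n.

Without fpc, n₀ = s²/D = 41130/36.5 = 1126.8493.
With fpc, (1 − n/N)·s²/n ≤ D requires n ≥ n₀/(1 + n₀/N) = 1126.8493/(1 + 1126.8493/61010) = 1106.4139.
Rounding up, n = 1107.

1107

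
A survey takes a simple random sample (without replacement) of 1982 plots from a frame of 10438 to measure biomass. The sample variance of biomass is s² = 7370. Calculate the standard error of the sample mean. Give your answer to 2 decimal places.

Under SRS without replacement, Var(ȳ) = (1 − f)·s²/n with f = n/N = 1982/10438 = 0.18988312.
Var(ȳ) = (1 − 0.18988312)·7370/1982 = 0.81011688·3.7184662 = 3.0123922.
SE(ȳ) = √(3.0123922) = 1.74.

1.74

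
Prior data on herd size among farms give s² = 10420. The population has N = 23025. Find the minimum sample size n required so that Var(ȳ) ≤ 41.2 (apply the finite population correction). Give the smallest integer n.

Without fpc, n₀ = s²/D = 10420/41.2 = 252.9126.
With fpc, (1 − n/N)·s²/n ≤ D requires n ≥ n₀/(1 + n₀/N) = 252.9126/(1 + 252.9126/23025) = 250.1647.
Rounding up, n = 251.

251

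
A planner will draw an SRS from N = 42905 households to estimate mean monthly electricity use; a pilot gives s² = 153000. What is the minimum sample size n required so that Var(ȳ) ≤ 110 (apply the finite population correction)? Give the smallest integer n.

1348

Without fpc, n₀ = s²/D = 153000/110 = 1390.9091.
With fpc, (1 − n/N)·s²/n ≤ D requires n ≥ n₀/(1 + n₀/N) = 1390.9091/(1 + 1390.9091/42905) = 1347.2340.
Rounding up, n = 1348.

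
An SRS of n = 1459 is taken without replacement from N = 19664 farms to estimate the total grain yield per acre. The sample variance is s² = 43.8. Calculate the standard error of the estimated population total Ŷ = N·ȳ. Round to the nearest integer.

3278

Var(Ŷ) = N²·Var(ȳ) = N²·(1 − n/N)·s²/n.
f = 1459/19664 = 0.07419650; Var(ȳ) = 0.92580350·43.8/1459 = 0.027793141.
Var(Ŷ) = 19664² · 0.027793141 = 1.0746854 × 10^7.
SE(Ŷ) = √(1.0746854 × 10^7) = 3278.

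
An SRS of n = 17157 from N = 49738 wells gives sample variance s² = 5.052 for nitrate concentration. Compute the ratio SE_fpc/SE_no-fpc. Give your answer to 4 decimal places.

f = n/N = 17157/49738 = 0.34494753.
SE_no-fpc = √(s²/n) = 0.017159752; SE_fpc = √((1−f)s²/n) = 0.013888298.
Ratio = √(1−f) = 0.80935312.

0.8094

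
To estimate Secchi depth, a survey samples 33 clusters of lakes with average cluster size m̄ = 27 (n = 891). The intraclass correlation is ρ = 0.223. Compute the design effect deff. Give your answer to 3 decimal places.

6.798

deff = 1 + (27 − 1)·0.223 = 1 + 5.798 = 6.798.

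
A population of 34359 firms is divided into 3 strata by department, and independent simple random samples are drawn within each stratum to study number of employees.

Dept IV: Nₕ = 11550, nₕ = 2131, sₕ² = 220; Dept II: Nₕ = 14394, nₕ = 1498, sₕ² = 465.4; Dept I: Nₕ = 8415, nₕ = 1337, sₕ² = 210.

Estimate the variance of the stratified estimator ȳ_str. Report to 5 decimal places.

0.06629

Var(ȳ_str) = Σₕ Wₕ²(1 − fₕ)sₕ²/nₕ with Wₕ = Nₕ/N, N = 34359.
Dept IV: Wₕ = 0.33615647; term = 0.33615647²·(1 − 0.18450216)·220/2131 = 0.0095136021.
Dept II: Wₕ = 0.41892954; term = 0.41892954²·(1 − 0.10407114)·465.4/1498 = 0.048850617.
Dept I: Wₕ = 0.24491400; term = 0.24491400²·(1 − 0.15888295)·210/1337 = 0.0079244939.
Sum = 0.066288713.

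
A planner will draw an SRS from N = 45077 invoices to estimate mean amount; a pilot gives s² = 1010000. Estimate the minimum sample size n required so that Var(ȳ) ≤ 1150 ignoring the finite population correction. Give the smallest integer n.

Without fpc, n₀ = s²/D = 1010000/1150 = 878.2609.
Rounding up, n = 879.

879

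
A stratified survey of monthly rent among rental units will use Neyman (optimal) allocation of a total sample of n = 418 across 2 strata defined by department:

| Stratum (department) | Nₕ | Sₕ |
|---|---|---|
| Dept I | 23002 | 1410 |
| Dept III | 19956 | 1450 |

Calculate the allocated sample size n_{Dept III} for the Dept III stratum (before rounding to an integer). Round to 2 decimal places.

197.09

Neyman allocation: nₕ = n·NₕSₕ / Σⱼ NⱼSⱼ.
Σ NⱼSⱼ = 23002·1410 + 19956·1450 = 6.136902 × 10^7.
n_{Dept III} = 418·19956·1450 / (6.136902 × 10^7) = 197.09.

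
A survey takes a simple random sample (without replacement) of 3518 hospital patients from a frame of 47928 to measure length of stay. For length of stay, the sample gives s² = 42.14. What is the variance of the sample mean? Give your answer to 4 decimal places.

0.0111

Under SRS without replacement, Var(ȳ) = (1 − f)·s²/n with f = n/N = 3518/47928 = 0.07340177.
Var(ȳ) = (1 − 0.07340177)·42.14/3518 = 0.92659823·0.011978397 = 0.011099161.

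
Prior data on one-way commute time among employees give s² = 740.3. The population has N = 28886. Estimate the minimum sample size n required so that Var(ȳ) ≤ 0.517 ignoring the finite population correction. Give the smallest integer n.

Without fpc, n₀ = s²/D = 740.3/0.517 = 1431.9149.
Rounding up, n = 1432.

1432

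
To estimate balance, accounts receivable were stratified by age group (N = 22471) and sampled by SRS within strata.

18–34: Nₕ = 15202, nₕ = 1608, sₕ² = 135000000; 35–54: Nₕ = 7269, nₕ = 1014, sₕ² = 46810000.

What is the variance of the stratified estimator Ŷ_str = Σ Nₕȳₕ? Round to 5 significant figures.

1.9449 × 10^13

Var(Ŷ_str) = Σₕ Nₕ²(1 − fₕ)sₕ²/nₕ.
18–34: 15202²·(1 − 1608/15202)·135000000/1608 = 1.734985 × 10^13.
35–54: 7269²·(1 − 1014/7269)·46810000/1014 = 2.0989528 × 10^12.
Sum = 1.9448803 × 10^13.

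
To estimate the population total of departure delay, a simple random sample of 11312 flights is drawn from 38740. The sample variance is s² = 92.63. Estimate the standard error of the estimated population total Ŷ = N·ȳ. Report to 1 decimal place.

2949.7

Var(Ŷ) = N²·Var(ȳ) = N²·(1 − n/N)·s²/n.
f = 11312/38740 = 0.29199793; Var(ȳ) = 0.70800207·92.63/11312 = 0.0057975806.
Var(Ŷ) = 38740² · 0.0057975806 = 8.7009371 × 10^6.
SE(Ŷ) = √(8.7009371 × 10^6) = 2949.7.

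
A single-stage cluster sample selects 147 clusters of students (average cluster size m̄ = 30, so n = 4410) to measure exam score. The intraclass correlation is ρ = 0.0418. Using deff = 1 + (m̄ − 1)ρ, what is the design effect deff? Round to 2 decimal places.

deff = 1 + (30 − 1)·0.0418 = 1 + 1.2122 = 2.2122.

2.21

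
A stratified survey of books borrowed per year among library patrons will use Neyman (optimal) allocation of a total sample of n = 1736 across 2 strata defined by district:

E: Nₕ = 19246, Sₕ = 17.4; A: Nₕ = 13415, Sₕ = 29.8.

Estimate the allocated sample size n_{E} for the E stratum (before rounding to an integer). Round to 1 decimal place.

Neyman allocation: nₕ = n·NₕSₕ / Σⱼ NⱼSⱼ.
Σ NⱼSⱼ = 19246·17.4 + 13415·29.8 = 734647.4.
n_{E} = 1736·19246·17.4 / 734647.4 = 791.3.

791.3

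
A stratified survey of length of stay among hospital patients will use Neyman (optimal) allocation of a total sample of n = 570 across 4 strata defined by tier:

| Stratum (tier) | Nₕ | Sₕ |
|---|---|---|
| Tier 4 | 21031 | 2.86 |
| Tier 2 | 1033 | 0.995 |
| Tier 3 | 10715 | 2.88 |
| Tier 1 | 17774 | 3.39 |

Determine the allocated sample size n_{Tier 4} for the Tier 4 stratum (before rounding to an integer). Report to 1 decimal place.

Neyman allocation: nₕ = n·NₕSₕ / Σⱼ NⱼSⱼ.
Σ NⱼSⱼ = 21031·2.86 + 1033·0.995 + 10715·2.88 + 17774·3.39 = 152289.55.
n_{Tier 4} = 570·21031·2.86 / 152289.55 = 225.1.

225.1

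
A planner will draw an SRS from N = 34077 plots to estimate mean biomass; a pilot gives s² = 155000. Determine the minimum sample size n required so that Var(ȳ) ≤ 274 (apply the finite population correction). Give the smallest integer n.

557

Without fpc, n₀ = s²/D = 155000/274 = 565.6934.
With fpc, (1 − n/N)·s²/n ≤ D requires n ≥ n₀/(1 + n₀/N) = 565.6934/(1 + 565.6934/34077) = 556.4560.
Rounding up, n = 557.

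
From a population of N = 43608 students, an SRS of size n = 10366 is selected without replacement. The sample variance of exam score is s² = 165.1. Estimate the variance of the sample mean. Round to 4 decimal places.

0.0121

Under SRS without replacement, Var(ȳ) = (1 − f)·s²/n with f = n/N = 10366/43608 = 0.23770868.
Var(ȳ) = (1 − 0.23770868)·165.1/10366 = 0.76229132·0.015927069 = 0.012141067.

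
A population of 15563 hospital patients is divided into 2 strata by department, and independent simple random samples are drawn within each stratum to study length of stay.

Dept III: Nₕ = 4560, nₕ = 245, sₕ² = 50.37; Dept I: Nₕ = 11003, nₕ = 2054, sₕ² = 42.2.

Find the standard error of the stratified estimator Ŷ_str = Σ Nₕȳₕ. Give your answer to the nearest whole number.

2463

Var(Ŷ_str) = Σₕ Nₕ²(1 − fₕ)sₕ²/nₕ.
Dept III: 4560²·(1 − 245/4560)·50.37/245 = 4.0453072 × 10^6.
Dept I: 11003²·(1 − 2054/11003)·42.2/2054 = 2.0230082 × 10^6.
Sum = 6.0683154 × 10^6.
SE = √(6.0683154 × 10^6) = 2463.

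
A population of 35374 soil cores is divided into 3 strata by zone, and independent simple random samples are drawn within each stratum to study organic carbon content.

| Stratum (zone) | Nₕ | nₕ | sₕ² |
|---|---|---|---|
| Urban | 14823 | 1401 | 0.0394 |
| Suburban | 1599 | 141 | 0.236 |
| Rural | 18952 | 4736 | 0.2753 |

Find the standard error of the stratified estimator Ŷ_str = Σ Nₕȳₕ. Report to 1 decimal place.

158.6

Var(Ŷ_str) = Σₕ Nₕ²(1 − fₕ)sₕ²/nₕ.
Urban: 14823²·(1 − 1401/14823)·0.0394/1401 = 5595.1461.
Suburban: 1599²·(1 − 141/1599)·0.236/141 = 3902.1043.
Rural: 18952²·(1 − 4736/18952)·0.2753/4736 = 15661.27.
Sum = 25158.52.
SE = √(25158.52) = 158.6.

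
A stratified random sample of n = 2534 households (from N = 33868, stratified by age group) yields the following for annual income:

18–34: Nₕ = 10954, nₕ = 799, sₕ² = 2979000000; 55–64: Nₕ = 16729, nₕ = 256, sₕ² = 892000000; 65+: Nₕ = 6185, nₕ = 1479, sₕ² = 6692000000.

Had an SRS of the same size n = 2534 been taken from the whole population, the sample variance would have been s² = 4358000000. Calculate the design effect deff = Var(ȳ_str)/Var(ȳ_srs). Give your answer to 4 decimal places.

0.8255

Var(ȳ_str) = Σ Wₕ²(1−fₕ)sₕ²/nₕ with Wₕ = Nₕ/33868:
  18–34: (10954/33868)²·(1−799/10954)·2979000000/799 = 361574.08
  55–64: (16729/33868)²·(1−256/16729)·892000000/256 = 837121.44
  65+: (6185/33868)²·(1−1479/6185)·6692000000/1479 = 114815.44
  → Var(ȳ_str) = 1.313511 × 10^6.
Var(ȳ_srs) = (1 − 2534/33868)·4358000000/2534 = 1.5911345 × 10^6.
deff = (1.313511 × 10^6) / (1.5911345 × 10^6) = 0.8255.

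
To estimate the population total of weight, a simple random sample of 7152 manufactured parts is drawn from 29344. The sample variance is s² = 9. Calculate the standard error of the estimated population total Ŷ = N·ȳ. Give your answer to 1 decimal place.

905.2

Var(Ŷ) = N²·Var(ȳ) = N²·(1 − n/N)·s²/n.
f = 7152/29344 = 0.24372955; Var(ȳ) = 0.75627045·9/7152 = 9.5168261 × 10^-4.
Var(Ŷ) = 29344² · (9.5168261 × 10^-4) = 819465.66.
SE(Ŷ) = √(819465.66) = 905.2.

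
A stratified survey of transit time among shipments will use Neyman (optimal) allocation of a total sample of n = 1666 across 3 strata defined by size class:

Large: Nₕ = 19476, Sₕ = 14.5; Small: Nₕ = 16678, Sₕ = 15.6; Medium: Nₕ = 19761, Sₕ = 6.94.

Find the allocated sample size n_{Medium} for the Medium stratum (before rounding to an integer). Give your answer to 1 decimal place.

336.1

Neyman allocation: nₕ = n·NₕSₕ / Σⱼ NⱼSⱼ.
Σ NⱼSⱼ = 19476·14.5 + 16678·15.6 + 19761·6.94 = 679720.14.
n_{Medium} = 1666·19761·6.94 / 679720.14 = 336.1.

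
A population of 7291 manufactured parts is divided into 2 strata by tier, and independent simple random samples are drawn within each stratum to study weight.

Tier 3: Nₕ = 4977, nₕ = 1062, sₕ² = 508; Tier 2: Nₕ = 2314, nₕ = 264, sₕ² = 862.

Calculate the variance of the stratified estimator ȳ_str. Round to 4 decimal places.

Var(ȳ_str) = Σₕ Wₕ²(1 − fₕ)sₕ²/nₕ with Wₕ = Nₕ/N, N = 7291.
Tier 3: Wₕ = 0.68262241; term = 0.68262241²·(1 − 0.21338156)·508/1062 = 0.1753333.
Tier 2: Wₕ = 0.31737759; term = 0.31737759²·(1 − 0.11408816)·862/264 = 0.29137102.
Sum = 0.46670432.

0.4667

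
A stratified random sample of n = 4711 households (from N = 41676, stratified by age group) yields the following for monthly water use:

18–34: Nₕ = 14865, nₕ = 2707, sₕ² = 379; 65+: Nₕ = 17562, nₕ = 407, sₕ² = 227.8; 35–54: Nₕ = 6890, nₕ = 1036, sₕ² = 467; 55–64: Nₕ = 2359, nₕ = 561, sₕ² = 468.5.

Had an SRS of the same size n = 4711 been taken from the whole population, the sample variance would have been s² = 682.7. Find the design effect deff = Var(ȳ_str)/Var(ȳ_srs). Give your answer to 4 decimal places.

0.9660

Var(ȳ_str) = Σ Wₕ²(1−fₕ)sₕ²/nₕ with Wₕ = Nₕ/41676:
  18–34: (14865/41676)²·(1−2707/14865)·379/2707 = 0.014568202
  65+: (17562/41676)²·(1−407/17562)·227.8/407 = 0.097084958
  35–54: (6890/41676)²·(1−1036/6890)·467/1036 = 0.010467838
  55–64: (2359/41676)²·(1−561/2359)·468.5/561 = 0.0020393525
  → Var(ȳ_str) = 0.12416035.
Var(ȳ_srs) = (1 − 4711/41676)·682.7/4711 = 0.12853502.
deff = 0.12416035 / 0.12853502 = 0.9660.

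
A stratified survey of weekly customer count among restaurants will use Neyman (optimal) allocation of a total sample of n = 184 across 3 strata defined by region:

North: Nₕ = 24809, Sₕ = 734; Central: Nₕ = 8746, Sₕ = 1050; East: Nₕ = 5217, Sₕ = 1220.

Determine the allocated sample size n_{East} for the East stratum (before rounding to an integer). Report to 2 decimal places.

Neyman allocation: nₕ = n·NₕSₕ / Σⱼ NⱼSⱼ.
Σ NⱼSⱼ = 24809·734 + 8746·1050 + 5217·1220 = 3.3757846 × 10^7.
n_{East} = 184·5217·1220 / (3.3757846 × 10^7) = 34.69.

34.69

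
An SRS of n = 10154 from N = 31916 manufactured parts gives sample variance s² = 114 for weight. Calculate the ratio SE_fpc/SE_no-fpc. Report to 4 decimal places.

f = n/N = 10154/31916 = 0.31814764.
SE_no-fpc = √(s²/n) = 0.10595802; SE_fpc = √((1−f)s²/n) = 0.087494151.
Ratio = √(1−f) = 0.82574352.

0.8257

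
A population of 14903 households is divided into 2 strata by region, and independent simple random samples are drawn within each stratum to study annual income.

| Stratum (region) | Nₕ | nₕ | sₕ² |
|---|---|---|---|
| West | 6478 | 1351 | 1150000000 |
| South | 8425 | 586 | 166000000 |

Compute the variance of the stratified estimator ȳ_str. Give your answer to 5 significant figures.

211530

Var(ȳ_str) = Σₕ Wₕ²(1 − fₕ)sₕ²/nₕ with Wₕ = Nₕ/N, N = 14903.
West: Wₕ = 0.43467758; term = 0.43467758²·(1 − 0.20855202)·1150000000/1351 = 127291.48.
South: Wₕ = 0.56532242; term = 0.56532242²·(1 − 0.06955490)·166000000/586 = 84235.206.
Sum = 211526.69.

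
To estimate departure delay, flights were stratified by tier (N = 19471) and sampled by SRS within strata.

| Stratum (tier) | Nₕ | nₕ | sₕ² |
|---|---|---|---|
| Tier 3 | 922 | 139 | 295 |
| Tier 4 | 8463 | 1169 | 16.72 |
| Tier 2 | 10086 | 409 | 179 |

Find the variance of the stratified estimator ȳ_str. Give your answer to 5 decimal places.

Var(ȳ_str) = Σₕ Wₕ²(1 − fₕ)sₕ²/nₕ with Wₕ = Nₕ/N, N = 19471.
Tier 3: Wₕ = 0.04735247; term = 0.04735247²·(1 − 0.15075922)·295/139 = 0.0040413214.
Tier 4: Wₕ = 0.43464640; term = 0.43464640²·(1 − 0.13813069)·16.72/1169 = 0.0023288169.
Tier 2: Wₕ = 0.51800113; term = 0.51800113²·(1 − 0.04055126)·179/409 = 0.1126712.
Sum = 0.11904134.

0.11904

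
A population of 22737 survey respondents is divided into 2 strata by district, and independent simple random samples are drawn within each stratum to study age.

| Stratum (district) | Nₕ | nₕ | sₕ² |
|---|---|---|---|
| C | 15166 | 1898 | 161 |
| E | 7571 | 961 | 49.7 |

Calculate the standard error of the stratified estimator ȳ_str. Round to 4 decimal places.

Var(ȳ_str) = Σₕ Wₕ²(1 − fₕ)sₕ²/nₕ with Wₕ = Nₕ/N, N = 22737.
C: Wₕ = 0.66701852; term = 0.66701852²·(1 − 0.12514836)·161/1898 = 0.033017171.
E: Wₕ = 0.33298148; term = 0.33298148²·(1 − 0.12693171)·49.7/961 = 0.005006352.
Sum = 0.038023523.
SE = √(0.038023523) = 0.1950.

0.1950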